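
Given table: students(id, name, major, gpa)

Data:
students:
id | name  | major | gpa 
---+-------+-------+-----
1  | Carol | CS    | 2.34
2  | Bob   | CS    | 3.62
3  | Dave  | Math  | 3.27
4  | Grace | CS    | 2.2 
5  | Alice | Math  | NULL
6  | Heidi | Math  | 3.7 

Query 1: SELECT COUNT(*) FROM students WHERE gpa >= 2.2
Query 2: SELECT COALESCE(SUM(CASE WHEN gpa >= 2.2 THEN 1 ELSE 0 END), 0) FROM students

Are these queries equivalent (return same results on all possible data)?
Yes, equivalent

Both queries return: [(5,)]

Reason: COUNT with WHERE vs conditional SUM (COALESCE handles empty-table NULL)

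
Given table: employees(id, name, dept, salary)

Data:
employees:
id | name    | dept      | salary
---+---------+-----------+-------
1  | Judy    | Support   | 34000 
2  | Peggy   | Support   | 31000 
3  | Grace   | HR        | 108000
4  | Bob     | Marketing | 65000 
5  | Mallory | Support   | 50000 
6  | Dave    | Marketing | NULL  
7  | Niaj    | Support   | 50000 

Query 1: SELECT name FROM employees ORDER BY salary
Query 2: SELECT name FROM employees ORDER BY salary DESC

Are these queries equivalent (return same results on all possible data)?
No, not equivalent

Query 1 returns: [('Dave',), ('Peggy',), ('Judy',), ('Mallory',), ('Niaj',), ('Bob',), ('Grace',)]
Query 2 returns: [('Grace',), ('Bob',), ('Mallory',), ('Niaj',), ('Judy',), ('Peggy',), ('Dave',)]

Reason: ASC vs DESC gives opposite ordering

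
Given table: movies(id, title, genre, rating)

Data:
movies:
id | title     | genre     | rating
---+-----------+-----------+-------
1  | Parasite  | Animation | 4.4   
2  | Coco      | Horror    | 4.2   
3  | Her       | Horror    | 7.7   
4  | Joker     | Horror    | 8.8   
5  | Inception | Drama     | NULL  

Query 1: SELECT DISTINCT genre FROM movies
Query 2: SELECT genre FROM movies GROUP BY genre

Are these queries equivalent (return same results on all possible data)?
Yes, equivalent

Both queries return: [('Animation',), ('Drama',), ('Horror',)]

Reason: Both get unique genres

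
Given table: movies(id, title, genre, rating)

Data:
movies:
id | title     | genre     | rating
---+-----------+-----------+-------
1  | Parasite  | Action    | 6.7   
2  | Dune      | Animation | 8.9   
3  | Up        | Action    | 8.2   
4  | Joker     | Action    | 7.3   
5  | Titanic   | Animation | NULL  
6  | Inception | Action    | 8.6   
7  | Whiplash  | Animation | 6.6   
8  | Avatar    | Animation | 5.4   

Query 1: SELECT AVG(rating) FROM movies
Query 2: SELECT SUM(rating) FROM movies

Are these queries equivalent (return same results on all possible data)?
No, not equivalent

Query 1 returns: [(7.385714285714286,)]
Query 2 returns: [(51.7,)]

Reason: AVG vs SUM give different aggregate values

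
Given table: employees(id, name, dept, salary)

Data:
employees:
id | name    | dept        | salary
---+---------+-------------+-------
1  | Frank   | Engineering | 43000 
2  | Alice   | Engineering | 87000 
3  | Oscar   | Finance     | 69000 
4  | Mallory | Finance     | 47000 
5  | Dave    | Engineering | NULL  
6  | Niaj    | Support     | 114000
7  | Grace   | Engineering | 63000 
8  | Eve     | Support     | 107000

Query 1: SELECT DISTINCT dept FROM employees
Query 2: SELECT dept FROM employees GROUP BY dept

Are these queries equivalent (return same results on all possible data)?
Yes, equivalent

Both queries return: [('Engineering',), ('Finance',), ('Support',)]

Reason: Both get unique depts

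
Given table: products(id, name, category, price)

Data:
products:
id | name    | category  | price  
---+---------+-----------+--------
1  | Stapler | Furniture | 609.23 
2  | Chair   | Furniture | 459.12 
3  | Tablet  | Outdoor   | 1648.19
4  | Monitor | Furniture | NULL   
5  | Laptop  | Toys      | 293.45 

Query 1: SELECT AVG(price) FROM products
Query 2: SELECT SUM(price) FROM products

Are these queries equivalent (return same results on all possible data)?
No, not equivalent

Query 1 returns: [(752.4975000000001,)]
Query 2 returns: [(3009.9900000000002,)]

Reason: AVG vs SUM give different aggregate values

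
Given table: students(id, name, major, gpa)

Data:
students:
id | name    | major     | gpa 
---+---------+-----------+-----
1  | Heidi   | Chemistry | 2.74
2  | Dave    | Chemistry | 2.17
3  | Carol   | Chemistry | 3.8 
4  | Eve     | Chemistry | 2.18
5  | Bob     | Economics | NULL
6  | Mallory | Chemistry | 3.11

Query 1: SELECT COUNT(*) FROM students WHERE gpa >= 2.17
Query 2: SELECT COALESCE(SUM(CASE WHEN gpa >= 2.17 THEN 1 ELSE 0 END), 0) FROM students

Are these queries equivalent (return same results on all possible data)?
Yes, equivalent

Both queries return: [(5,)]

Reason: COUNT with WHERE vs conditional SUM (COALESCE handles empty-table NULL)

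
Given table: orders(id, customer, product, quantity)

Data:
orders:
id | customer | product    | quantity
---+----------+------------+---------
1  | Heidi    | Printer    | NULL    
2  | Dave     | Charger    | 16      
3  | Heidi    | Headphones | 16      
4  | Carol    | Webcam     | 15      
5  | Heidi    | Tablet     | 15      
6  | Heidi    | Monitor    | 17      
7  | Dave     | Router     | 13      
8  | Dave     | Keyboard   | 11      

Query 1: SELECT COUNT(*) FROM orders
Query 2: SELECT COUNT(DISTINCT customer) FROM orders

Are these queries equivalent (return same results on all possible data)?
No, not equivalent

Query 1 returns: [(8,)]
Query 2 returns: [(3,)]

Reason: COUNT(*) counts rows, COUNT(DISTINCT customer) counts unique customers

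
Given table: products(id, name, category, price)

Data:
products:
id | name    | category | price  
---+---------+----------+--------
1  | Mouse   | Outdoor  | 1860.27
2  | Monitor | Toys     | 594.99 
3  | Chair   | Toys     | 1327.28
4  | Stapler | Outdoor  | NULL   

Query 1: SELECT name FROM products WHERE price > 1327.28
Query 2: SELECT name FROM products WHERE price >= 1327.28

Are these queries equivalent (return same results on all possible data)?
No, not equivalent

Query 1 returns: [('Mouse',)]
Query 2 returns: [('Mouse',), ('Chair',)]

Reason: > vs >= gives different results when price = 1327.28 exists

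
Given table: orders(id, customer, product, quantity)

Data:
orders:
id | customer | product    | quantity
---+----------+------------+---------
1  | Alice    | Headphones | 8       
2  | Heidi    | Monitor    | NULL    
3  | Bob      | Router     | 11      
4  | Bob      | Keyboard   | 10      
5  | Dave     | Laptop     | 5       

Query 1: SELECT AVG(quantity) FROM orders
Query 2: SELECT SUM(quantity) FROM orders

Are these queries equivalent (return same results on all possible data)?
No, not equivalent

Query 1 returns: [(8.5,)]
Query 2 returns: [(34,)]

Reason: AVG vs SUM give different aggregate values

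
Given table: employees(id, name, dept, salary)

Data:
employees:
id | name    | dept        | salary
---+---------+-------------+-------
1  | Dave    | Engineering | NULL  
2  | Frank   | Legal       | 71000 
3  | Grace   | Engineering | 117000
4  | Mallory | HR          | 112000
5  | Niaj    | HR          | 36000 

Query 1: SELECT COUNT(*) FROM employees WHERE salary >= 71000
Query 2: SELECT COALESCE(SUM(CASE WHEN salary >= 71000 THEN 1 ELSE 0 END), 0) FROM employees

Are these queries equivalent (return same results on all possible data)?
Yes, equivalent

Both queries return: [(3,)]

Reason: COUNT with WHERE vs conditional SUM (COALESCE handles empty-table NULL)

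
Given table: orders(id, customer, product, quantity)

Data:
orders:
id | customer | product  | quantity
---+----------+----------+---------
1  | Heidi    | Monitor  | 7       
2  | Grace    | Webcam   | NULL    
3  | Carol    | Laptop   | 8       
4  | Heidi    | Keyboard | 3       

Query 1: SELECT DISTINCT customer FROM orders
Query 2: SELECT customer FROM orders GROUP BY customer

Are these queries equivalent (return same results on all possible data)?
Yes, equivalent

Both queries return: [('Carol',), ('Grace',), ('Heidi',)]

Reason: Both get unique customers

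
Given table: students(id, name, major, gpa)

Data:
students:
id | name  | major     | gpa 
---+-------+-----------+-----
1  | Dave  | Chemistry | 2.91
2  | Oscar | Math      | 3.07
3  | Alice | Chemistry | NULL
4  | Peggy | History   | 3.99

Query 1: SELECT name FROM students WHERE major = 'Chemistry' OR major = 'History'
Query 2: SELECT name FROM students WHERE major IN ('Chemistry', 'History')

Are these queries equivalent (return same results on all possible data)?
Yes, equivalent

Both queries return: [('Alice',), ('Dave',), ('Peggy',)]

Reason: OR vs IN are equivalent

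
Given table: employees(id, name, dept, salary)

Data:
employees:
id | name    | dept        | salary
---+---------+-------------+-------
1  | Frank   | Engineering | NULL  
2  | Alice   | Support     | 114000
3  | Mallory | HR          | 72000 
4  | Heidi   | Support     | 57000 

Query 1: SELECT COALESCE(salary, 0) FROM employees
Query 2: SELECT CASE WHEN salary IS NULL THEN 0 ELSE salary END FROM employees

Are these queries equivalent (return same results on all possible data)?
Yes, equivalent

Both queries return: [(0,), (57000,), (72000,), (114000,)]

Reason: COALESCE vs CASE for NULL handling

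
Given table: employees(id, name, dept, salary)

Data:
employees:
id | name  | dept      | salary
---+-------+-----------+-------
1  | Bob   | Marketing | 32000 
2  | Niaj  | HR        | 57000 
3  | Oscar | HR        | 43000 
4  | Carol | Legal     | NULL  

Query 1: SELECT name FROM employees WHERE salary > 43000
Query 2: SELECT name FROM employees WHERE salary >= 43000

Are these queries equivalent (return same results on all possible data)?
No, not equivalent

Query 1 returns: [('Niaj',)]
Query 2 returns: [('Niaj',), ('Oscar',)]

Reason: > vs >= gives different results when salary = 43000 exists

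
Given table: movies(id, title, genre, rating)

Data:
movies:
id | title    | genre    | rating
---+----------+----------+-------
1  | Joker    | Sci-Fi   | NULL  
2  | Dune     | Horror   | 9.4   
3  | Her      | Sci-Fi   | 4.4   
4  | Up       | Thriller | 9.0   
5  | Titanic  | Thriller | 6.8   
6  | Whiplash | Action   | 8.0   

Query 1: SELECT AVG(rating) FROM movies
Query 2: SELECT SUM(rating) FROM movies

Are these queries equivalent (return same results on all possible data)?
No, not equivalent

Query 1 returns: [(7.5200000000000005,)]
Query 2 returns: [(37.6,)]

Reason: AVG vs SUM give different aggregate values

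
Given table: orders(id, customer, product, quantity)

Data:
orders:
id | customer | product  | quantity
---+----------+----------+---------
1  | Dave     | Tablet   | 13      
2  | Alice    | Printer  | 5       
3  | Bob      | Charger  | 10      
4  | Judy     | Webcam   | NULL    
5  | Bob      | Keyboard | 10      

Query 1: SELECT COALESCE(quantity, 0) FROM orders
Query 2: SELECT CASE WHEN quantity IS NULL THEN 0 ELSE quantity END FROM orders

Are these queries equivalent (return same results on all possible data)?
Yes, equivalent

Both queries return: [(0,), (5,), (10,), (10,), (13,)]

Reason: COALESCE vs CASE for NULL handling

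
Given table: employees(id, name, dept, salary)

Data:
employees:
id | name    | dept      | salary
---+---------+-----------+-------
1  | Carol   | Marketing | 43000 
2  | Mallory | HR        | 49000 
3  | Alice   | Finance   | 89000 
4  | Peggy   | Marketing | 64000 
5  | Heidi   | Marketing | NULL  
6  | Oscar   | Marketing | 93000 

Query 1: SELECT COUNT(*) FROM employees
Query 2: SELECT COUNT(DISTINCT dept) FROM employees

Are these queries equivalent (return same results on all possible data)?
No, not equivalent

Query 1 returns: [(6,)]
Query 2 returns: [(3,)]

Reason: COUNT(*) counts rows, COUNT(DISTINCT dept) counts unique depts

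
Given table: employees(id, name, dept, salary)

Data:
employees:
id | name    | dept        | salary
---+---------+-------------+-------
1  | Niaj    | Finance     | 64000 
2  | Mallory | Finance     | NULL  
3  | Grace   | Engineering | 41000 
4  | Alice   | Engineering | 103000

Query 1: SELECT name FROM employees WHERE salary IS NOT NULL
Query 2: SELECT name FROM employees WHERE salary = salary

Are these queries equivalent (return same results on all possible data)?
Yes, equivalent

Both queries return: [('Alice',), ('Grace',), ('Niaj',)]

Reason: IS NOT NULL vs self-equality (both exclude NULLs)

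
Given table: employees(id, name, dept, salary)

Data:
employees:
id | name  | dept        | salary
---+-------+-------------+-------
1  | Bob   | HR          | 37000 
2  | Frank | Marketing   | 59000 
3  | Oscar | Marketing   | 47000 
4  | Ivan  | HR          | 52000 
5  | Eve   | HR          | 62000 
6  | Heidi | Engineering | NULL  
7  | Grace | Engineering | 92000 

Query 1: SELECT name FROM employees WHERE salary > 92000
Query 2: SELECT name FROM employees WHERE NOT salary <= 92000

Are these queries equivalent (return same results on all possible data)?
Yes, equivalent

Both queries return: []

Reason: Both filter salary > 92000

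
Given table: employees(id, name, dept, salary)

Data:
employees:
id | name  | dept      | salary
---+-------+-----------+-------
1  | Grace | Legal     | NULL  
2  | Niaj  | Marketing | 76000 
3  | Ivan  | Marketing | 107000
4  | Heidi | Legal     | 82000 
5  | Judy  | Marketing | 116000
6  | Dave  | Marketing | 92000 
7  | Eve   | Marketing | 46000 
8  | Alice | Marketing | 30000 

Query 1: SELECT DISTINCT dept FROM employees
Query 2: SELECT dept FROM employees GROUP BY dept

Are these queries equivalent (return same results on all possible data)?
Yes, equivalent

Both queries return: [('Legal',), ('Marketing',)]

Reason: Both get unique depts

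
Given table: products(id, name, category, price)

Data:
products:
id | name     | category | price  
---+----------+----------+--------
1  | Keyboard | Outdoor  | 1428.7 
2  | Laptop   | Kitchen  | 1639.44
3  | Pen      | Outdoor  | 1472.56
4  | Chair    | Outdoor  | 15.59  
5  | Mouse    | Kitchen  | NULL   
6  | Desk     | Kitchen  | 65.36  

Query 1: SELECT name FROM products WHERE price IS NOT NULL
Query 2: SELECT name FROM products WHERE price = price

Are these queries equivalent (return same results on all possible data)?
Yes, equivalent

Both queries return: [('Chair',), ('Desk',), ('Keyboard',), ('Laptop',), ('Pen',)]

Reason: IS NOT NULL vs self-equality (both exclude NULLs)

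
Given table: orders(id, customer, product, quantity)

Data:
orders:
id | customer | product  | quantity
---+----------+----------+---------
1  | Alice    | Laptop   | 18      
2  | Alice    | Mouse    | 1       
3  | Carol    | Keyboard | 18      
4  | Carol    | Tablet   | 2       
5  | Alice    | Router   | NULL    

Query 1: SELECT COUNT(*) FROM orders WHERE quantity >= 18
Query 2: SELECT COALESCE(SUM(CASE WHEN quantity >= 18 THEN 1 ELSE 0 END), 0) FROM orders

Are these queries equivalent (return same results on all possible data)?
Yes, equivalent

Both queries return: [(2,)]

Reason: COUNT with WHERE vs conditional SUM (COALESCE handles empty-table NULL)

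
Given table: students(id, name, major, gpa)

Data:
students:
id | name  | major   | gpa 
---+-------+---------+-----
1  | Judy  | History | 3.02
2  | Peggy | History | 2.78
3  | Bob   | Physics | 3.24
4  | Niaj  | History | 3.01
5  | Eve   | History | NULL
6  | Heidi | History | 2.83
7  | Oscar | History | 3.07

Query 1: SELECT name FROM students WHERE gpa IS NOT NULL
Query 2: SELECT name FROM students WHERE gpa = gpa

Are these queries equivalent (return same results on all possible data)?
Yes, equivalent

Both queries return: [('Bob',), ('Heidi',), ('Judy',), ('Niaj',), ('Oscar',), ('Peggy',)]

Reason: IS NOT NULL vs self-equality (both exclude NULLs)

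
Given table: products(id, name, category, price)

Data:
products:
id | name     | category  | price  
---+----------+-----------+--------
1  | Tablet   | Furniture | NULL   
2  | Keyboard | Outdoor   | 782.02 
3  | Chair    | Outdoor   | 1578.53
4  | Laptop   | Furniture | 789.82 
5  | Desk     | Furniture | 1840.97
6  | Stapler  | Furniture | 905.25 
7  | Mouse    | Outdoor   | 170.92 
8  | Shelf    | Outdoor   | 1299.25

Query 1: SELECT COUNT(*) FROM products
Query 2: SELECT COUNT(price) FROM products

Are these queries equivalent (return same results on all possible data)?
No, not equivalent

Query 1 returns: [(8,)]
Query 2 returns: [(7,)]

Reason: COUNT(*) includes NULLs, COUNT(column) excludes them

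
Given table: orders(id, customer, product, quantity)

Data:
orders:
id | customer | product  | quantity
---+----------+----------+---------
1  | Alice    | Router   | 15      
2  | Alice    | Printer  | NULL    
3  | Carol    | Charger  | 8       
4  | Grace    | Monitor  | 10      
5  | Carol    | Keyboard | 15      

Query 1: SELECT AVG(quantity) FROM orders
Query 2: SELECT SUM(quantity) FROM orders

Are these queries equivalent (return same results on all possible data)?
No, not equivalent

Query 1 returns: [(12.0,)]
Query 2 returns: [(48,)]

Reason: AVG vs SUM give different aggregate values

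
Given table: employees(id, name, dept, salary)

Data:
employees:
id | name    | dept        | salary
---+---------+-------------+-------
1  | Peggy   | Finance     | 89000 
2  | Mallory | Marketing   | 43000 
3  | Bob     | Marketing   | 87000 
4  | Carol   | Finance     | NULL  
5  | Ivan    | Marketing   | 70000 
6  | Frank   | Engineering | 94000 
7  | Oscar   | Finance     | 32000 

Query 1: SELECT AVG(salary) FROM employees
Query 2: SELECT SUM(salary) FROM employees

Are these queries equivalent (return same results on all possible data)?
No, not equivalent

Query 1 returns: [(69166.66666666667,)]
Query 2 returns: [(415000,)]

Reason: AVG vs SUM give different aggregate values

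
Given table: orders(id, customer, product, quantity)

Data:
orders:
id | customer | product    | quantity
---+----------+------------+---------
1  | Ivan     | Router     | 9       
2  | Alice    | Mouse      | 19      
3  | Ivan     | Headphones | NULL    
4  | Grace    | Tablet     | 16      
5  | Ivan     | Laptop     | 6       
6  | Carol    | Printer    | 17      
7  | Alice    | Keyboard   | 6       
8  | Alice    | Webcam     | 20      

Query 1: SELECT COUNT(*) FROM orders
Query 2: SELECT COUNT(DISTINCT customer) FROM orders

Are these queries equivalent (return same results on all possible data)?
No, not equivalent

Query 1 returns: [(8,)]
Query 2 returns: [(4,)]

Reason: COUNT(*) counts rows, COUNT(DISTINCT customer) counts unique customers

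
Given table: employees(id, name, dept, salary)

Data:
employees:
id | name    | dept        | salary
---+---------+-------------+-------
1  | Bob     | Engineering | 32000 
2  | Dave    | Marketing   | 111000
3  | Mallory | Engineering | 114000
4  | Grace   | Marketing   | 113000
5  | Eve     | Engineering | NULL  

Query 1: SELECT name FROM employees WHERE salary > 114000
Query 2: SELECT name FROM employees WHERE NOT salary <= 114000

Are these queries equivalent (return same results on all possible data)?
Yes, equivalent

Both queries return: []

Reason: Both filter salary > 114000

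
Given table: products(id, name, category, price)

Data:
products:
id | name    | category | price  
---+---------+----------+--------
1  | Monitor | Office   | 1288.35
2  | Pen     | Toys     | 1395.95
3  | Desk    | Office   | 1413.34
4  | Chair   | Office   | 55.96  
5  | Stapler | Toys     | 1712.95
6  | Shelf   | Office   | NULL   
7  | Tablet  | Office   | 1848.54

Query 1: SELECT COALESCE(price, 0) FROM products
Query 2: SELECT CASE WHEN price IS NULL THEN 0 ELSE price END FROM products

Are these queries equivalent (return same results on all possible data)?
Yes, equivalent

Both queries return: [(0,), (55.96,), (1288.35,), (1395.95,), (1413.34,), (1712.95,), (1848.54,)]

Reason: COALESCE vs CASE for NULL handling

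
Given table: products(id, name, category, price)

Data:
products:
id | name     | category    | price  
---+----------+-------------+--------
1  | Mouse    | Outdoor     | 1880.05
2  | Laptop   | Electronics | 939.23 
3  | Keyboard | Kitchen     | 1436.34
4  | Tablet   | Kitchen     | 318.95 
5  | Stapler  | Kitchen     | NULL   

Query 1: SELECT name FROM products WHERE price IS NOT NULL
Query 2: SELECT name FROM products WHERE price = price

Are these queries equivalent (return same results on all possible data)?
Yes, equivalent

Both queries return: [('Keyboard',), ('Laptop',), ('Mouse',), ('Tablet',)]

Reason: IS NOT NULL vs self-equality (both exclude NULLs)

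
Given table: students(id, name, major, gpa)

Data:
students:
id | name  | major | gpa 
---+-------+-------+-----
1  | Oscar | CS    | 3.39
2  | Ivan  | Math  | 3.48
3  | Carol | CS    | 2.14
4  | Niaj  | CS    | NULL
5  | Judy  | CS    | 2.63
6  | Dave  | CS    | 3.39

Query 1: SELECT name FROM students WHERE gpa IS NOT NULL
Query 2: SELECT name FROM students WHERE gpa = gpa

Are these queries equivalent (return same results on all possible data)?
Yes, equivalent

Both queries return: [('Carol',), ('Dave',), ('Ivan',), ('Judy',), ('Oscar',)]

Reason: IS NOT NULL vs self-equality (both exclude NULLs)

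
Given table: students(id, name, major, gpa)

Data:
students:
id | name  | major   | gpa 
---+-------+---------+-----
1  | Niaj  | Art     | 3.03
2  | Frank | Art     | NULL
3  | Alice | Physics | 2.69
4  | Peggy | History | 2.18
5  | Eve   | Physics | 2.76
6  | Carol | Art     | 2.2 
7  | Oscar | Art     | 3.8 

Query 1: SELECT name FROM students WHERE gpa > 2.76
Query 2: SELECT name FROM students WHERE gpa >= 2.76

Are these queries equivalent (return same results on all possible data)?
No, not equivalent

Query 1 returns: [('Niaj',), ('Oscar',)]
Query 2 returns: [('Niaj',), ('Eve',), ('Oscar',)]

Reason: > vs >= gives different results when gpa = 2.76 exists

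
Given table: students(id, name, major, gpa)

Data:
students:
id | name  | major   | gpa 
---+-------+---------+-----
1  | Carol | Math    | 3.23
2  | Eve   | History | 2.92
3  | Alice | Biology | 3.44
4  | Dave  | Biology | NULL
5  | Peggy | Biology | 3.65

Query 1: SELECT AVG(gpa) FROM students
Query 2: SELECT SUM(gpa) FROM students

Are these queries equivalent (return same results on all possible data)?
No, not equivalent

Query 1 returns: [(3.31,)]
Query 2 returns: [(13.24,)]

Reason: AVG vs SUM give different aggregate values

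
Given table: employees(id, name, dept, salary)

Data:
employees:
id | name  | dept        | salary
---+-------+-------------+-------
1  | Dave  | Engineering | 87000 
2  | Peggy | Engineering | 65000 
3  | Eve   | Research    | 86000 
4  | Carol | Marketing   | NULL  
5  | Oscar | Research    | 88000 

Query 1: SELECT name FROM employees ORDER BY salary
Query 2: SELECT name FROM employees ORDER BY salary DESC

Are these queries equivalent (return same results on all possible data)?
No, not equivalent

Query 1 returns: [('Carol',), ('Peggy',), ('Eve',), ('Dave',), ('Oscar',)]
Query 2 returns: [('Oscar',), ('Dave',), ('Eve',), ('Peggy',), ('Carol',)]

Reason: ASC vs DESC gives opposite ordering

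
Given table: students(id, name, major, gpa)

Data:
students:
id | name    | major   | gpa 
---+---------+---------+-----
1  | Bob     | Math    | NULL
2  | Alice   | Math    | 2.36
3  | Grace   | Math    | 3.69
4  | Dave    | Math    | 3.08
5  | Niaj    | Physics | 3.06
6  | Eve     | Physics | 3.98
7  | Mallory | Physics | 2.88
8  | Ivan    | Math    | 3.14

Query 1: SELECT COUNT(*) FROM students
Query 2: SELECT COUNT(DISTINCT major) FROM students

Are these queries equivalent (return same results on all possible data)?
No, not equivalent

Query 1 returns: [(8,)]
Query 2 returns: [(2,)]

Reason: COUNT(*) counts rows, COUNT(DISTINCT major) counts unique majors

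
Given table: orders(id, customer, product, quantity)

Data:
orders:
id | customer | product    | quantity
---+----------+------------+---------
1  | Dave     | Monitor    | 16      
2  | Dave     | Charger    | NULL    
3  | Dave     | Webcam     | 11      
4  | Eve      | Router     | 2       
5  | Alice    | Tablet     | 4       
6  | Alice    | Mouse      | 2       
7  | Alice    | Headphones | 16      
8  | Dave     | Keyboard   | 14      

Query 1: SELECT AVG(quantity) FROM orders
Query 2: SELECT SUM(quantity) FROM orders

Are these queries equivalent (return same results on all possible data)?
No, not equivalent

Query 1 returns: [(9.285714285714286,)]
Query 2 returns: [(65,)]

Reason: AVG vs SUM give different aggregate values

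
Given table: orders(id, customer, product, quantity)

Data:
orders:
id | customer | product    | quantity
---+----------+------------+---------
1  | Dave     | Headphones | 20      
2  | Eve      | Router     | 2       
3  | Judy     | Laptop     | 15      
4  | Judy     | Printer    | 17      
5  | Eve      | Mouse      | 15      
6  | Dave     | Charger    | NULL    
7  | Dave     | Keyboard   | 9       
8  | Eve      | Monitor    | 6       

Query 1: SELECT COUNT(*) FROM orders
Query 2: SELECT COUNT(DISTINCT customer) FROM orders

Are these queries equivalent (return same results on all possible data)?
No, not equivalent

Query 1 returns: [(8,)]
Query 2 returns: [(3,)]

Reason: COUNT(*) counts rows, COUNT(DISTINCT customer) counts unique customers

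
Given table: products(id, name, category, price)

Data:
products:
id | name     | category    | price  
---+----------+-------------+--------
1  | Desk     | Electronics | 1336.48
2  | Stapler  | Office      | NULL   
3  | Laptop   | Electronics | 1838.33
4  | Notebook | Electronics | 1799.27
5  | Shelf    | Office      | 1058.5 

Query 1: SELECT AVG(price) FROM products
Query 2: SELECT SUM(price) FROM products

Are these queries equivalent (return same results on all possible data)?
No, not equivalent

Query 1 returns: [(1508.145,)]
Query 2 returns: [(6032.58,)]

Reason: AVG vs SUM give different aggregate values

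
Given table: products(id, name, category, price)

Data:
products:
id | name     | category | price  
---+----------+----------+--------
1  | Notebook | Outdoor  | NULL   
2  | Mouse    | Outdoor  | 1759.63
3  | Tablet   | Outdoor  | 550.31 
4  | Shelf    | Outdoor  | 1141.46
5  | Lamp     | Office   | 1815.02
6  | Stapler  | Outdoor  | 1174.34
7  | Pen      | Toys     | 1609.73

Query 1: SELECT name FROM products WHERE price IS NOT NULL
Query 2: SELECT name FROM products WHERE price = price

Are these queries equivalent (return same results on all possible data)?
Yes, equivalent

Both queries return: [('Lamp',), ('Mouse',), ('Pen',), ('Shelf',), ('Stapler',), ('Tablet',)]

Reason: IS NOT NULL vs self-equality (both exclude NULLs)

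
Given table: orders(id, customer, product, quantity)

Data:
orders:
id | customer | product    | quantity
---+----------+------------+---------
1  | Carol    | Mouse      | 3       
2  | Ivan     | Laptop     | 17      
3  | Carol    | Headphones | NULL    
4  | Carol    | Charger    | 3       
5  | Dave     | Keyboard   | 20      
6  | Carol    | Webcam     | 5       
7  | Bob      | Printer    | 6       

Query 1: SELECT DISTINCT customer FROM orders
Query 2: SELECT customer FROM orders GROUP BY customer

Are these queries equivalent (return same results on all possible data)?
Yes, equivalent

Both queries return: [('Bob',), ('Carol',), ('Dave',), ('Ivan',)]

Reason: Both get unique customers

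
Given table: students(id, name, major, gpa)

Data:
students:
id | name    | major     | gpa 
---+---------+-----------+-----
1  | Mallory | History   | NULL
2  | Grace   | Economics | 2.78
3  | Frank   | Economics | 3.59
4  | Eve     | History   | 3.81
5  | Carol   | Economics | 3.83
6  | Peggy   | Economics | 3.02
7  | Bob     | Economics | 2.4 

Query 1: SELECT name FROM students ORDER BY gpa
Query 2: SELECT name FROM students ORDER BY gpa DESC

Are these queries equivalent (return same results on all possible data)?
No, not equivalent

Query 1 returns: [('Mallory',), ('Bob',), ('Grace',), ('Peggy',), ('Frank',), ('Eve',), ('Carol',)]
Query 2 returns: [('Carol',), ('Eve',), ('Frank',), ('Peggy',), ('Grace',), ('Bob',), ('Mallory',)]

Reason: ASC vs DESC gives opposite ordering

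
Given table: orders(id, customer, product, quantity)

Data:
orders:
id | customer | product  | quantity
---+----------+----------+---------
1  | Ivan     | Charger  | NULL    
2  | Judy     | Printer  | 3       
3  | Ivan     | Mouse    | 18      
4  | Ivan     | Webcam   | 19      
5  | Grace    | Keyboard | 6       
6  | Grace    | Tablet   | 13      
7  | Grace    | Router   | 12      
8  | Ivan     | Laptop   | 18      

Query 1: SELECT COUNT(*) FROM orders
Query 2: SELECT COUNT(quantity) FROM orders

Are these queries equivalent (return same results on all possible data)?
No, not equivalent

Query 1 returns: [(8,)]
Query 2 returns: [(7,)]

Reason: COUNT(*) includes NULLs, COUNT(column) excludes them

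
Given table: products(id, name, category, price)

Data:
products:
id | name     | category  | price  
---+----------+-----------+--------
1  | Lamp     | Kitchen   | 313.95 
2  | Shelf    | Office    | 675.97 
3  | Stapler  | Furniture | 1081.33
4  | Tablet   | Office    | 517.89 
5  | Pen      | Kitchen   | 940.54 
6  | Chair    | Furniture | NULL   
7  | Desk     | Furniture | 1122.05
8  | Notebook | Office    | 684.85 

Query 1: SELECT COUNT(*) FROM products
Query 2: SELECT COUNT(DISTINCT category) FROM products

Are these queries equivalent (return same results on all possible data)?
No, not equivalent

Query 1 returns: [(8,)]
Query 2 returns: [(3,)]

Reason: COUNT(*) counts rows, COUNT(DISTINCT category) counts unique categorys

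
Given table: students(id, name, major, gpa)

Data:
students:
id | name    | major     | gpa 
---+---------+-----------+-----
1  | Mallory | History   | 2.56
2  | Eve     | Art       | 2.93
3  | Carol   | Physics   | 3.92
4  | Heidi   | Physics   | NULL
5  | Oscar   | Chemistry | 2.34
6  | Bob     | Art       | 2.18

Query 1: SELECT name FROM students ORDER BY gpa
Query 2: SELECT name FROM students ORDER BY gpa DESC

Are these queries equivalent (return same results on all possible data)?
No, not equivalent

Query 1 returns: [('Heidi',), ('Bob',), ('Oscar',), ('Mallory',), ('Eve',), ('Carol',)]
Query 2 returns: [('Carol',), ('Eve',), ('Mallory',), ('Oscar',), ('Bob',), ('Heidi',)]

Reason: ASC vs DESC gives opposite ordering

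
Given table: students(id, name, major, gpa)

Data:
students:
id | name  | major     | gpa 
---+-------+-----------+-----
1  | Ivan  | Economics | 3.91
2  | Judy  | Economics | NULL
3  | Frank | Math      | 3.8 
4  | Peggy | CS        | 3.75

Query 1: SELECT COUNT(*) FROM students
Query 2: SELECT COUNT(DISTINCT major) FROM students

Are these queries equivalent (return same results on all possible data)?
No, not equivalent

Query 1 returns: [(4,)]
Query 2 returns: [(3,)]

Reason: COUNT(*) counts rows, COUNT(DISTINCT major) counts unique majors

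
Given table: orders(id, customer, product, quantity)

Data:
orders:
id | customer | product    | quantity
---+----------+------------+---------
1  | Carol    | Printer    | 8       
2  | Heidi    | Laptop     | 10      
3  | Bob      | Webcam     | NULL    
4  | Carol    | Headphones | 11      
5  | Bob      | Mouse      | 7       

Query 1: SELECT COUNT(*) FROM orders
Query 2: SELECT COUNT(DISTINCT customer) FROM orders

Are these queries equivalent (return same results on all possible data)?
No, not equivalent

Query 1 returns: [(5,)]
Query 2 returns: [(3,)]

Reason: COUNT(*) counts rows, COUNT(DISTINCT customer) counts unique customers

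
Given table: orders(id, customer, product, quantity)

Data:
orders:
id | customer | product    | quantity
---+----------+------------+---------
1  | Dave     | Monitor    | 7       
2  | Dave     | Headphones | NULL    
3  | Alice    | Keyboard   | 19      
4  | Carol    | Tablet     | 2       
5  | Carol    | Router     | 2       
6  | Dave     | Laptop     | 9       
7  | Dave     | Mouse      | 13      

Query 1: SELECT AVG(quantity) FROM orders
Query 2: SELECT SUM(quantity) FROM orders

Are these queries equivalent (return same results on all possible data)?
No, not equivalent

Query 1 returns: [(8.666666666666666,)]
Query 2 returns: [(52,)]

Reason: AVG vs SUM give different aggregate values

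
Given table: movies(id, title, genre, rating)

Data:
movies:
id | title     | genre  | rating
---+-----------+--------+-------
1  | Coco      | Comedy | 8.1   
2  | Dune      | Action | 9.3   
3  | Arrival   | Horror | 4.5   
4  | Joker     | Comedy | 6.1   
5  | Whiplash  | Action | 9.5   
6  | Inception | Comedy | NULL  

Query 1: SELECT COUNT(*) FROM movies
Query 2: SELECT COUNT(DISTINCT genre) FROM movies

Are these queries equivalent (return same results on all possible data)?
No, not equivalent

Query 1 returns: [(6,)]
Query 2 returns: [(3,)]

Reason: COUNT(*) counts rows, COUNT(DISTINCT genre) counts unique genres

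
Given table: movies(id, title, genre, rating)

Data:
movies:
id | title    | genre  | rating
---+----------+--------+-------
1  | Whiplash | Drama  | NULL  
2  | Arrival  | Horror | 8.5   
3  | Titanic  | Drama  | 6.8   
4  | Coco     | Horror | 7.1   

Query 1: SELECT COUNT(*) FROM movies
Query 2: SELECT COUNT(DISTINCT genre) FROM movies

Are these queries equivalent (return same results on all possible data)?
No, not equivalent

Query 1 returns: [(4,)]
Query 2 returns: [(2,)]

Reason: COUNT(*) counts rows, COUNT(DISTINCT genre) counts unique genres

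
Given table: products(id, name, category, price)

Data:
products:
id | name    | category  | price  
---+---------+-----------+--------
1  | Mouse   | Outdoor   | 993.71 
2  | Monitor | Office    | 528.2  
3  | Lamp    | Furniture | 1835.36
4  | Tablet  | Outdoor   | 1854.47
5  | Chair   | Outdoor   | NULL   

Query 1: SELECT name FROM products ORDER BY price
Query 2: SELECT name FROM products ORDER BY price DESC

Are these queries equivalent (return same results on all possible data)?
No, not equivalent

Query 1 returns: [('Chair',), ('Monitor',), ('Mouse',), ('Lamp',), ('Tablet',)]
Query 2 returns: [('Tablet',), ('Lamp',), ('Mouse',), ('Monitor',), ('Chair',)]

Reason: ASC vs DESC gives opposite ordering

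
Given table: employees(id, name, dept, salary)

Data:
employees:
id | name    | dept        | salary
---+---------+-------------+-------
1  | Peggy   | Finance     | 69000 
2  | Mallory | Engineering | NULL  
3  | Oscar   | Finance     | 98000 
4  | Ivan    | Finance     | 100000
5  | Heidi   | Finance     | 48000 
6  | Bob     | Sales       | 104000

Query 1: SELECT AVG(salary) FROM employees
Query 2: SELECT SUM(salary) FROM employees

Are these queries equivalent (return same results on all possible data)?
No, not equivalent

Query 1 returns: [(83800.0,)]
Query 2 returns: [(419000,)]

Reason: AVG vs SUM give different aggregate values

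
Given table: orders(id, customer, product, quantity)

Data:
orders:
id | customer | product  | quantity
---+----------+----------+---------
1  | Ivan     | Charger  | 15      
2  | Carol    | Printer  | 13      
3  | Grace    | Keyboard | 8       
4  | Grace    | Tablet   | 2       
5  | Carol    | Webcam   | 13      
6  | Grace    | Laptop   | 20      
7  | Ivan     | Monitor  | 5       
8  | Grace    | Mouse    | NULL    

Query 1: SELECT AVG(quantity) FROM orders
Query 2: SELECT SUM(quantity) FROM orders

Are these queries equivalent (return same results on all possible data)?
No, not equivalent

Query 1 returns: [(10.857142857142858,)]
Query 2 returns: [(76,)]

Reason: AVG vs SUM give different aggregate values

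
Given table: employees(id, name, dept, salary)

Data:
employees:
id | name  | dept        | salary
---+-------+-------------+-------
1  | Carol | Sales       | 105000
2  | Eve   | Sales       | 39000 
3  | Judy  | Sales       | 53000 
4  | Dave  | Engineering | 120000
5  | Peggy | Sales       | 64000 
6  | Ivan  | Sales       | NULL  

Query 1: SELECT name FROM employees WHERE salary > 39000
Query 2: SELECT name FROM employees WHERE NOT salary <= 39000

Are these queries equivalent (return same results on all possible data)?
Yes, equivalent

Both queries return: [('Carol',), ('Dave',), ('Judy',), ('Peggy',)]

Reason: Both filter salary > 39000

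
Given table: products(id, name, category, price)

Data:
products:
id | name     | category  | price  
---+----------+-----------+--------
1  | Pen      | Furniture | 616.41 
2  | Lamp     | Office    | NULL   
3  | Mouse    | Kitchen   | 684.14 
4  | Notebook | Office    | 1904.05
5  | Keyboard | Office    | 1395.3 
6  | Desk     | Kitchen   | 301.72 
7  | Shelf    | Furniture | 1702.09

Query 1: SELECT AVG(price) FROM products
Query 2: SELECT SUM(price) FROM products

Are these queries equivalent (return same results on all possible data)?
No, not equivalent

Query 1 returns: [(1100.6183333333333,)]
Query 2 returns: [(6603.71,)]

Reason: AVG vs SUM give different aggregate values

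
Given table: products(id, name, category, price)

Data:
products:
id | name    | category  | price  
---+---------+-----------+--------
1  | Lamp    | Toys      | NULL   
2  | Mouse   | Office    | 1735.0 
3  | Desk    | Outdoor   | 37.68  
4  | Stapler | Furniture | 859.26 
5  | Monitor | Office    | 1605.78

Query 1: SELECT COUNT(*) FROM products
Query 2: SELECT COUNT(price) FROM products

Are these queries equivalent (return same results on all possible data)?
No, not equivalent

Query 1 returns: [(5,)]
Query 2 returns: [(4,)]

Reason: COUNT(*) includes NULLs, COUNT(column) excludes them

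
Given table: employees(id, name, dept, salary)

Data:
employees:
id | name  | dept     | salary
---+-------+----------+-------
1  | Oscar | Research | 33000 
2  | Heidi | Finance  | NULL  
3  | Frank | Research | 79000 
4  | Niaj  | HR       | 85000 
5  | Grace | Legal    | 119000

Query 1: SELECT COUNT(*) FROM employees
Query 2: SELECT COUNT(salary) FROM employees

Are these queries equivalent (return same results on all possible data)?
No, not equivalent

Query 1 returns: [(5,)]
Query 2 returns: [(4,)]

Reason: COUNT(*) includes NULLs, COUNT(column) excludes them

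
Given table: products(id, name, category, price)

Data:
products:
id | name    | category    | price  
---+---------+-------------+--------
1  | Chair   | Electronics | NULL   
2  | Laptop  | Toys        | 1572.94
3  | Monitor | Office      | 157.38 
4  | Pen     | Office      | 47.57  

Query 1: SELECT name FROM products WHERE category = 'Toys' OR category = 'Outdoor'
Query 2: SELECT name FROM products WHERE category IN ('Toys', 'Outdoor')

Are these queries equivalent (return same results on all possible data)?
Yes, equivalent

Both queries return: [('Laptop',)]

Reason: OR vs IN are equivalent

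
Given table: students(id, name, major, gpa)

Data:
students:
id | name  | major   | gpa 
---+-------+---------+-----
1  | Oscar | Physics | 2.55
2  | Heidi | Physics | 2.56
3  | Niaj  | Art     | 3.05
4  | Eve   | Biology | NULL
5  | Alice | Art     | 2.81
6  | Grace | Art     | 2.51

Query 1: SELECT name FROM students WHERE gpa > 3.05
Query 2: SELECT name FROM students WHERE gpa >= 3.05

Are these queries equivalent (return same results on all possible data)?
No, not equivalent

Query 1 returns: []
Query 2 returns: [('Niaj',)]

Reason: > vs >= gives different results when gpa = 3.05 exists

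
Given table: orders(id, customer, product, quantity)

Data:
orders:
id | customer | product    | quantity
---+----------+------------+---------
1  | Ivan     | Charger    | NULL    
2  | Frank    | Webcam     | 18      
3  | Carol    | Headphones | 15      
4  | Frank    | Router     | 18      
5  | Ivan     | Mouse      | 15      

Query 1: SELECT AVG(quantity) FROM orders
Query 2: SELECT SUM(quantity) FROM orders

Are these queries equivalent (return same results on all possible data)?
No, not equivalent

Query 1 returns: [(16.5,)]
Query 2 returns: [(66,)]

Reason: AVG vs SUM give different aggregate values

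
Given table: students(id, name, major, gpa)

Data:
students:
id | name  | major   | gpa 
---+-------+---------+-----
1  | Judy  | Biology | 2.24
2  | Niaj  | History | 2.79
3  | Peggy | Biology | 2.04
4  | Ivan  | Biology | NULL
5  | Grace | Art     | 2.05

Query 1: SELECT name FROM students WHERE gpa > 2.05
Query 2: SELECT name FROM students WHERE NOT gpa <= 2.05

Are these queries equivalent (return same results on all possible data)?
Yes, equivalent

Both queries return: [('Judy',), ('Niaj',)]

Reason: Both filter gpa > 2.05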